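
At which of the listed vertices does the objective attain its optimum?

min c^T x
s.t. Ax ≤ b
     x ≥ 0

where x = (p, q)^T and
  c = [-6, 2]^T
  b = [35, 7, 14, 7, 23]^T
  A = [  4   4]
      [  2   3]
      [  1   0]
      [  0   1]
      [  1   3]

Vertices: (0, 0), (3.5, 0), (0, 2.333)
Evaluating z = -6p + 2q at each vertex:
  (0, 0): z = 0
  (3.5, 0): z = -21
  (0, 2.333): z = 4.667

The smallest value is z = -21, attained at (3.5, 0).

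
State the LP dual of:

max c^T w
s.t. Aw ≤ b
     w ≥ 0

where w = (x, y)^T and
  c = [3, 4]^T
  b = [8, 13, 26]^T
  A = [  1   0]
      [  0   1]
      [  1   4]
Minimize: z = 8y1 + 13y2 + 26y3

Subject to:
  C1: -y1 - y3 ≤ -3
  C2: -y2 - 4y3 ≤ -4
  y1, y2, y3 ≥ 0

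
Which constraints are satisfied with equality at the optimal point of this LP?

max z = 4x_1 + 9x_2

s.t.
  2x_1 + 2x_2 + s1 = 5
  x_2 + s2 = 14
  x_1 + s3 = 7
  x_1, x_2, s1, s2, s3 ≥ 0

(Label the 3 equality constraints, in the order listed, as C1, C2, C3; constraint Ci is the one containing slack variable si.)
Optimal: x_1 = 0, x_2 = 2.5
Slack at optimum:
  C1: slack = 0 (binding)
  C2: slack = 11.5
  C3: slack = 7
  x_1 ≥ 0: x_1 = 0 (binding)
  x_2 ≥ 0: x_2 = 2.5
Binding constraints: C1, x_1 ≥ 0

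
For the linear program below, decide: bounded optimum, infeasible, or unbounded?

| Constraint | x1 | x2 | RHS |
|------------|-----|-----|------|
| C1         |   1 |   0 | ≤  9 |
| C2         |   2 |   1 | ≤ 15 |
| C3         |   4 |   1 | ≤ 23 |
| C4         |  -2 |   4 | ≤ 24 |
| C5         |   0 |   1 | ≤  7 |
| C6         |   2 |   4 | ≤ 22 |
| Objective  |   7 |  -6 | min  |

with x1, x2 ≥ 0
The point (0, 5.5) satisfies every constraint, so the LP is feasible; the constraints give x1 ≤ 9 and x2 ≤ 7, which with x1, x2 ≥ 0 keep the feasible region inside a bounded box. A feasible, bounded LP attains a finite optimum at a vertex.

The LP has an optimal solution: (0, 5.5) with z = -33.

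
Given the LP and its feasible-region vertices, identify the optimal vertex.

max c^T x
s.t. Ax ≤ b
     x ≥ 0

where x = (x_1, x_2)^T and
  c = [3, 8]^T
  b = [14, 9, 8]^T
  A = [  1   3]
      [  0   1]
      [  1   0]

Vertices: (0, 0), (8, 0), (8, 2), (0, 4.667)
Evaluating z = 3x_1 + 8x_2 at each vertex:
  (0, 0): z = 0
  (8, 0): z = 24
  (8, 2): z = 40
  (0, 4.667): z = 37.33

The largest value is z = 40, attained at (8, 2).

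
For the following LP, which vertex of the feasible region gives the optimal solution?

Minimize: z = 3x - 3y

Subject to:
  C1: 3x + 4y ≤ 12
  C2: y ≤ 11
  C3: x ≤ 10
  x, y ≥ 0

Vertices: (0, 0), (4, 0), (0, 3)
Evaluating z = 3x - 3y at each vertex:
  (0, 0): z = 0
  (4, 0): z = 12
  (0, 3): z = -9

The smallest value is z = -9, attained at (0, 3).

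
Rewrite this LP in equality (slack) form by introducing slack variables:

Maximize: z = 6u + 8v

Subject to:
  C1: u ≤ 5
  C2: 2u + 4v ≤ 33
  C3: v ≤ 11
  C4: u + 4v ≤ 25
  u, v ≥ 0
max z = 6u + 8v

s.t.
  u + s1 = 5
  2u + 4v + s2 = 33
  v + s3 = 11
  u + 4v + s4 = 25
  u, v, s1, s2, s3, s4 ≥ 0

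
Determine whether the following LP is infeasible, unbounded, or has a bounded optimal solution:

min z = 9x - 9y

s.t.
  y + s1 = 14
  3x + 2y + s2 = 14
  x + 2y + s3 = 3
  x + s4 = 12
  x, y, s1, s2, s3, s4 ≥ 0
The point (0, 1.5) satisfies every constraint, so the LP is feasible; the constraints give x ≤ 12 and y ≤ 14, which with x, y ≥ 0 keep the feasible region inside a bounded box. A feasible, bounded LP attains a finite optimum at a vertex.

Evaluating z = 9x - 9y at each vertex:
  (0, 0): z = 0
  (3, 0): z = 27
  (0, 1.5): z = -13.5

The LP has an optimal solution: (0, 1.5) with z = -13.5.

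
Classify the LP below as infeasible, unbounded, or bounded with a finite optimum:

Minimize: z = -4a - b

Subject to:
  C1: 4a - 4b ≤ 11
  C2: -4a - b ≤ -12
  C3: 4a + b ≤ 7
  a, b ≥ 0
C3 requires 4a + b ≤ 7, while C2 (-4a - b ≤ -12) is equivalent to 4a + b ≥ 12. Together they would need 12 ≤ 4a + b ≤ 7, which is impossible since 12 > 7. No point satisfies all constraints.

Infeasible: no point satisfies all constraints simultaneously.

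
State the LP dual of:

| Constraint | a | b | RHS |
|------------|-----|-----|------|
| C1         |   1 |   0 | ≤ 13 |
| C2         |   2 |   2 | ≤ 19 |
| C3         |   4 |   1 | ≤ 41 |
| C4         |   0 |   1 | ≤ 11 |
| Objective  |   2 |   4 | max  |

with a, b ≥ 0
Minimize: z = 13y1 + 19y2 + 41y3 + 11y4

Subject to:
  C1: -y1 - 2y2 - 4y3 ≤ -2
  C2: -2y2 - y3 - y4 ≤ -4
  y1, y2, y3, y4 ≥ 0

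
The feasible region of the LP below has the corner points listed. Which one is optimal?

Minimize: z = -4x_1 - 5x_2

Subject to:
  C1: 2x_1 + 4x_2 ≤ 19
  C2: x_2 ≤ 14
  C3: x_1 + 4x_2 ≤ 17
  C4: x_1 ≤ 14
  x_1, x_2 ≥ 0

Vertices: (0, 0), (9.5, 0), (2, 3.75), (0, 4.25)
Evaluating z = -4x_1 - 5x_2 at each vertex:
  (0, 0): z = 0
  (9.5, 0): z = -38
  (2, 3.75): z = -26.75
  (0, 4.25): z = -21.25

The smallest value is z = -38, attained at (9.5, 0).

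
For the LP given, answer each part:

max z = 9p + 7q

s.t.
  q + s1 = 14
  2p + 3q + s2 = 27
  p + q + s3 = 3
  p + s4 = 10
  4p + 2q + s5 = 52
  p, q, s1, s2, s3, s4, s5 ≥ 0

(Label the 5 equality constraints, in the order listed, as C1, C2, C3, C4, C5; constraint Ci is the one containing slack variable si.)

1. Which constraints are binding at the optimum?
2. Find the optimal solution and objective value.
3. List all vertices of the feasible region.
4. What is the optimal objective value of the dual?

1. C3, q ≥ 0
2. p = 3, q = 0, z = 27
3. (0, 0), (3, 0), (0, 3)
4. 27 (by strong duality, equal to the primal optimum)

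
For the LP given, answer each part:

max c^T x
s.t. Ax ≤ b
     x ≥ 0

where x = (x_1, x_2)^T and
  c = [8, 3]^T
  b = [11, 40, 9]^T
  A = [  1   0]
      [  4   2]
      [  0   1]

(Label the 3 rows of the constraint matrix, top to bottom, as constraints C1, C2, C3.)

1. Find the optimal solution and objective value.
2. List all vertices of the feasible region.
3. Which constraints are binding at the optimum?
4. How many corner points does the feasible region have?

1. x_1 = 10, x_2 = 0, z = 80
2. (0, 0), (10, 0), (5.5, 9), (0, 9)
3. C2, x_2 ≥ 0
4. 4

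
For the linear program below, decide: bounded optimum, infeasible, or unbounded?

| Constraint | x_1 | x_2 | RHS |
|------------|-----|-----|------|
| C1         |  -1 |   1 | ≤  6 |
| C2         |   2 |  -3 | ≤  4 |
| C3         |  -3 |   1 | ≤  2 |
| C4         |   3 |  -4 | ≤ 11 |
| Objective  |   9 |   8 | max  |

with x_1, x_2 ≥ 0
Feasible point: (0, 0) satisfies every constraint, so the LP is feasible.
Direction d = (1, 1): for each constraint row a, a·d ≤ 0 —
  (-1)(1) + (1)(1) = 0 ≤ 0
  (2)(1) + (-3)(1) = -1 ≤ 0
  (-3)(1) + (1)(1) = -2 ≤ 0
  (3)(1) + (-4)(1) = -1 ≤ 0
and d ≥ 0, so (0, 0) + t·d stays feasible for every t ≥ 0. Along this ray z = 9x_1 + 8x_2 changes by 17 per unit t, so z → +∞.

The LP is unbounded; z can be made arbitrarily large.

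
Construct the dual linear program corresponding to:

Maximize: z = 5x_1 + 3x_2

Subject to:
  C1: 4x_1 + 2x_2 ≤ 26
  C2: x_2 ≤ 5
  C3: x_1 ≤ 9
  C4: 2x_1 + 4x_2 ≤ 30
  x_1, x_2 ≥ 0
Minimize: z = 26y1 + 5y2 + 9y3 + 30y4

Subject to:
  C1: -4y1 - y3 - 2y4 ≤ -5
  C2: -2y1 - y2 - 4y4 ≤ -3
  y1, y2, y3, y4 ≥ 0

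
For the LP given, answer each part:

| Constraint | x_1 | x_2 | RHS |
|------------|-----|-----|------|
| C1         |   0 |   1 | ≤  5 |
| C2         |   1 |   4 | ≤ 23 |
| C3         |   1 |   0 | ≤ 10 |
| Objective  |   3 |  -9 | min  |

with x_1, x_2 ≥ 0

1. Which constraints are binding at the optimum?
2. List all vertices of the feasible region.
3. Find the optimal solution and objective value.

1. C1, x_1 ≥ 0
2. (0, 0), (10, 0), (10, 3.25), (3, 5), (0, 5)
3. x_1 = 0, x_2 = 5, z = -45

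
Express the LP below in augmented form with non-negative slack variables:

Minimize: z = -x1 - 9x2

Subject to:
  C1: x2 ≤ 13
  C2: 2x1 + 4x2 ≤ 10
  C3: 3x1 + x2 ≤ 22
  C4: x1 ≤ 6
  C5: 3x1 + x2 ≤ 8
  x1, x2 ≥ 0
min z = -x1 - 9x2

s.t.
  x2 + s1 = 13
  2x1 + 4x2 + s2 = 10
  3x1 + x2 + s3 = 22
  x1 + s4 = 6
  3x1 + x2 + s5 = 8
  x1, x2, s1, s2, s3, s4, s5 ≥ 0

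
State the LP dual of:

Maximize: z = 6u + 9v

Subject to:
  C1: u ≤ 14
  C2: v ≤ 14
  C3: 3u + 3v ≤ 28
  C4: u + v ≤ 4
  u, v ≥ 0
Minimize: z = 14y1 + 14y2 + 28y3 + 4y4

Subject to:
  C1: -y1 - 3y3 - y4 ≤ -6
  C2: -y2 - 3y3 - y4 ≤ -9
  y1, y2, y3, y4 ≥ 0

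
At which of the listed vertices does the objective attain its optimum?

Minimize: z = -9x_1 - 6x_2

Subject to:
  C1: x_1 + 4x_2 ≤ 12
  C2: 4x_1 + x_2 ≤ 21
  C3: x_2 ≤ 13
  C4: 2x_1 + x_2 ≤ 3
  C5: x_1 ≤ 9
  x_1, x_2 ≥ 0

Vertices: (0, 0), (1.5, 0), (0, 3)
(0, 3) with z = -18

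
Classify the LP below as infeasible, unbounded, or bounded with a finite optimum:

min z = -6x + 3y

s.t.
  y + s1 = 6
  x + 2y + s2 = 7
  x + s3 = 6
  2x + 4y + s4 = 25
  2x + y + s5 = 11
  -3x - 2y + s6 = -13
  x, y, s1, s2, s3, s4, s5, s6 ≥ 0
The point (5.5, 0) satisfies every constraint, so the LP is feasible; the constraints give x ≤ 6 and y ≤ 6, which with x, y ≥ 0 keep the feasible region inside a bounded box. A feasible, bounded LP attains a finite optimum at a vertex.

Evaluating z = -6x + 3y at each vertex:
  (4.333, 0): z = -26
  (5.5, 0): z = -33
  (5, 1): z = -27
  (3, 2): z = -12

Bounded optimum: z* = -33 at (5.5, 0).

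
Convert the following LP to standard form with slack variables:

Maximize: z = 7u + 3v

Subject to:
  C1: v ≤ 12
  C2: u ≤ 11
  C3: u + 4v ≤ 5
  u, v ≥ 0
max z = 7u + 3v

s.t.
  v + s1 = 12
  u + s2 = 11
  u + 4v + s3 = 5
  u, v, s1, s2, s3 ≥ 0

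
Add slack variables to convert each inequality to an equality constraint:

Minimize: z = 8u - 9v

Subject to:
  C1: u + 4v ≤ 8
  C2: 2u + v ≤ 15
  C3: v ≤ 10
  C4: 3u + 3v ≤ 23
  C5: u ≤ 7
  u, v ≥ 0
min z = 8u - 9v

s.t.
  u + 4v + s1 = 8
  2u + v + s2 = 15
  v + s3 = 10
  3u + 3v + s4 = 23
  u + s5 = 7
  u, v, s1, s2, s3, s4, s5 ≥ 0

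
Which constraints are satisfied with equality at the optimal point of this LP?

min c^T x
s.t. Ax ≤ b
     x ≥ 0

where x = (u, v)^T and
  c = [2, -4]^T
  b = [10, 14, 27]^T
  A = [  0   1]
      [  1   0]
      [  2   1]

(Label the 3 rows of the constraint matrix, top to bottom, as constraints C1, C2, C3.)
Optimal: u = 0, v = 10
Slack at optimum:
  C1: slack = 0 (binding)
  C2: slack = 14
  C3: slack = 17
  u ≥ 0: u = 0 (binding)
  v ≥ 0: v = 10
Binding constraints: C1, u ≥ 0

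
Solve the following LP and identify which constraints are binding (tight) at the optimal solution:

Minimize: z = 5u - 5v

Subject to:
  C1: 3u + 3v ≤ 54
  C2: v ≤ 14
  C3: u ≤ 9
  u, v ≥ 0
Optimal: u = 0, v = 14
Slack at optimum:
  C1: slack = 12
  C2: slack = 0 (binding)
  C3: slack = 9
  u ≥ 0: u = 0 (binding)
  v ≥ 0: v = 14
Binding constraints: C2, u ≥ 0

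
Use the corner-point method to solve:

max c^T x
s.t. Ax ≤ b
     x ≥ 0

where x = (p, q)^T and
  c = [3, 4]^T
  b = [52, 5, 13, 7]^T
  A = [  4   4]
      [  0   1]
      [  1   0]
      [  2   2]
p = 0, q = 3.5, z = 14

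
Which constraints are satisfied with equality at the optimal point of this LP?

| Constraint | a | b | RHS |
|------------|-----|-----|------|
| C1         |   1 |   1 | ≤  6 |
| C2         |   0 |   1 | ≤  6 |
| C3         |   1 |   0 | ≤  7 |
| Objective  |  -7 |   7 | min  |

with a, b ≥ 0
Optimal: a = 6, b = 0
Binding: C1, b ≥ 0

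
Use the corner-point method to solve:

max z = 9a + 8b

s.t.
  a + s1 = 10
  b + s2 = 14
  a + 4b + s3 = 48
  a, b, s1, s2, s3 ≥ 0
Each vertex is the intersection of two constraint boundaries that also satisfies all remaining constraints:
  a = 0 and b = 0 → (0, 0)
  a = 10 and b = 0 → (10, 0)
  a = 10 and a + 4b = 48 → (10, 9.5)
  a + 4b = 48 and a = 0 → (0, 12)

Evaluating z = 9a + 8b at each vertex:
  (0, 0): z = 0
  (10, 0): z = 90
  (10, 9.5): z = 166
  (0, 12): z = 96

The maximum is at (10, 9.5) with z = 166.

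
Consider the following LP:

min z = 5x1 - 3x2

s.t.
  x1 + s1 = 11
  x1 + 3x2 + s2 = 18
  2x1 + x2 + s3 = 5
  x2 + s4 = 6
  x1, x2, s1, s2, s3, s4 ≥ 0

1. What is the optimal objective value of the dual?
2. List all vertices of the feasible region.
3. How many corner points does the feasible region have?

1. -15 (by strong duality, equal to the primal optimum)
2. (0, 0), (2.5, 0), (0, 5)
3. 3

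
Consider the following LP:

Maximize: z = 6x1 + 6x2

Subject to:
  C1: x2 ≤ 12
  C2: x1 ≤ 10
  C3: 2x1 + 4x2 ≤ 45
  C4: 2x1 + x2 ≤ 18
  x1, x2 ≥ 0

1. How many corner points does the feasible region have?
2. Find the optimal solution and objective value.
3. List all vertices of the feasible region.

1. 4
2. x1 = 4.5, x2 = 9, z = 81
3. (0, 0), (9, 0), (4.5, 9), (0, 11.25)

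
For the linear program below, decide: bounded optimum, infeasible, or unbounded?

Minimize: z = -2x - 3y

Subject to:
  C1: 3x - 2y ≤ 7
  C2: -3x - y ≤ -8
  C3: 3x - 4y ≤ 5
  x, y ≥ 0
Feasible point: (2, 2) satisfies every constraint, so the LP is feasible.
Direction d = (0, 1): for each constraint row a, a·d ≤ 0 —
  (3)(0) + (-2)(1) = -2 ≤ 0
  (-3)(0) + (-1)(1) = -1 ≤ 0
  (3)(0) + (-4)(1) = -4 ≤ 0
and d ≥ 0, so (2, 2) + t·d stays feasible for every t ≥ 0. Along this ray z = -2x - 3y changes by -3 per unit t, so z → −∞.

The LP is unbounded; z can be made arbitrarily small.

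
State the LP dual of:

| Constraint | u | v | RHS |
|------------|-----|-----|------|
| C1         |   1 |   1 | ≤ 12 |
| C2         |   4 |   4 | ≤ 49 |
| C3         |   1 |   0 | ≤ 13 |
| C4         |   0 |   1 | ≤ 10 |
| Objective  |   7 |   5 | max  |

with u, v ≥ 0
Minimize: z = 12y1 + 49y2 + 13y3 + 10y4

Subject to:
  C1: -y1 - 4y2 - y3 ≤ -7
  C2: -y1 - 4y2 - y4 ≤ -5
  y1, y2, y3, y4 ≥ 0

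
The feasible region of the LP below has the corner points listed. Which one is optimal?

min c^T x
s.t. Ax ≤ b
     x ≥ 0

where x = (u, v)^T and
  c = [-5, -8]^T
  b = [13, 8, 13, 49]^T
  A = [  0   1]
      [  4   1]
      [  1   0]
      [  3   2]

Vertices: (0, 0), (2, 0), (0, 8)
(0, 8) with z = -64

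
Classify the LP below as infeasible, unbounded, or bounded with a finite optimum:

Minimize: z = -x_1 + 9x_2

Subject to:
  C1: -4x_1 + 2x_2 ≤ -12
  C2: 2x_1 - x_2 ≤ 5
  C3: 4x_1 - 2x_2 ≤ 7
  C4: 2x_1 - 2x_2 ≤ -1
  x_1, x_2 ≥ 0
C3 requires 4x_1 - 2x_2 ≤ 7, while C1 (-4x_1 + 2x_2 ≤ -12) is equivalent to 4x_1 - 2x_2 ≥ 12. Together they would need 12 ≤ 4x_1 - 2x_2 ≤ 7, which is impossible since 12 > 7. No point satisfies all constraints.

Infeasible: no point satisfies all constraints simultaneously.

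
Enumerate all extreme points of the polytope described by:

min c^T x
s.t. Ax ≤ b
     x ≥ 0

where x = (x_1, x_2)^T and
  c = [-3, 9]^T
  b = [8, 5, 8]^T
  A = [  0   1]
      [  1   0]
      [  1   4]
Each vertex is the intersection of two constraint boundaries that also satisfies all remaining constraints:
  x_1 = 0 and x_2 = 0 → (0, 0)
  x_1 = 5 and x_2 = 0 → (5, 0)
  x_1 = 5 and x_1 + 4x_2 = 8 → (5, 0.75)
  x_1 + 4x_2 = 8 and x_1 = 0 → (0, 2)

Vertices: (0, 0), (5, 0), (5, 0.75), (0, 2)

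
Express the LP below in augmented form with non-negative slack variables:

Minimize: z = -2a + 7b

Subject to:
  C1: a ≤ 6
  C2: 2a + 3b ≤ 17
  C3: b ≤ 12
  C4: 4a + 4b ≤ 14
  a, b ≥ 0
min z = -2a + 7b

s.t.
  a + s1 = 6
  2a + 3b + s2 = 17
  b + s3 = 12
  4a + 4b + s4 = 14
  a, b, s1, s2, s3, s4 ≥ 0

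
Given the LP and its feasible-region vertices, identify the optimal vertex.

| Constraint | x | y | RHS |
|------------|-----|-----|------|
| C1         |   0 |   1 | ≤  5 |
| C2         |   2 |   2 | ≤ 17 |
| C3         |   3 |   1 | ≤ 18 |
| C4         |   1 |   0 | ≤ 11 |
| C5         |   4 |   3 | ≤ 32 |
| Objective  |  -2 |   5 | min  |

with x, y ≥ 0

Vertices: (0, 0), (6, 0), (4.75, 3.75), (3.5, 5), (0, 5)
(6, 0) with z = -12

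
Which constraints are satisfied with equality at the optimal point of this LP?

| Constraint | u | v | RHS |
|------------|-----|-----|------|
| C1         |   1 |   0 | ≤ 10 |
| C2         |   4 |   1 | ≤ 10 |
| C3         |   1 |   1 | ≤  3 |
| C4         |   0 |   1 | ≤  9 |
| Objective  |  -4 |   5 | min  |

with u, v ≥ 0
Optimal: u = 2.5, v = 0
Slack at optimum:
  C1: slack = 7.5
  C2: slack = 0 (binding)
  C3: slack = 0.5
  C4: slack = 9
  u ≥ 0: u = 2.5
  v ≥ 0: v = 0 (binding)
Binding constraints: C2, v ≥ 0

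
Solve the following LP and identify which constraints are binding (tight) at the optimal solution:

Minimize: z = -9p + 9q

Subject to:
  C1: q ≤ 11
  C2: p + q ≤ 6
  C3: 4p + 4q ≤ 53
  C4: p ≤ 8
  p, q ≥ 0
Optimal: p = 6, q = 0
Slack at optimum:
  C1: slack = 11
  C2: slack = 0 (binding)
  C3: slack = 29
  C4: slack = 2
  p ≥ 0: p = 6
  q ≥ 0: q = 0 (binding)
Binding constraints: C2, q ≥ 0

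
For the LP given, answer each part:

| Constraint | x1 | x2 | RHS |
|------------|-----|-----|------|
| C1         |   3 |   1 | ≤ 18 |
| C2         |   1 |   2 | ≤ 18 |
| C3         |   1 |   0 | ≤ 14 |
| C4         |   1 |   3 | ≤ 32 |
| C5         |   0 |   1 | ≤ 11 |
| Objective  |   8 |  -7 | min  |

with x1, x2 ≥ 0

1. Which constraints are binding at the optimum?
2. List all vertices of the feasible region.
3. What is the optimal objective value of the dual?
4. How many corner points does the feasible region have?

1. C2, x1 ≥ 0
2. (0, 0), (6, 0), (3.6, 7.2), (0, 9)
3. -63 (by strong duality, equal to the primal optimum)
4. 4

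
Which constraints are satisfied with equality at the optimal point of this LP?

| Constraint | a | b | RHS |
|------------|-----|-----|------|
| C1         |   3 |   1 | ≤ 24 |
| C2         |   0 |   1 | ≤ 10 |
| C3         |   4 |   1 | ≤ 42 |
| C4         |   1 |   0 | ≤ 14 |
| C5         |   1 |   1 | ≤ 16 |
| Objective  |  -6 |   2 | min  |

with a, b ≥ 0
Optimal: a = 8, b = 0
Slack at optimum:
  C1: slack = 0 (binding)
  C2: slack = 10
  C3: slack = 10
  C4: slack = 6
  C5: slack = 8
  a ≥ 0: a = 8
  b ≥ 0: b = 0 (binding)
Binding constraints: C1, b ≥ 0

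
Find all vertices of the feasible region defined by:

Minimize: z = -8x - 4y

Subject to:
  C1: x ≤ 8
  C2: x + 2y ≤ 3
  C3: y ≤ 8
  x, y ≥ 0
Each vertex is the intersection of two constraint boundaries that also satisfies all remaining constraints:
  x = 0 and y = 0 → (0, 0)
  x + 2y = 3 and y = 0 → (3, 0)
  x + 2y = 3 and x = 0 → (0, 1.5)

Vertices: (0, 0), (3, 0), (0, 1.5)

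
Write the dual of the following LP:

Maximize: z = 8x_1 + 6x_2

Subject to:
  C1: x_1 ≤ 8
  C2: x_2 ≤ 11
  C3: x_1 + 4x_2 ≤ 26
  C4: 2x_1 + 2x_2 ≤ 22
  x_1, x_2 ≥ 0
Minimize: z = 8y1 + 11y2 + 26y3 + 22y4

Subject to:
  C1: -y1 - y3 - 2y4 ≤ -8
  C2: -y2 - 4y3 - 2y4 ≤ -6
  y1, y2, y3, y4 ≥ 0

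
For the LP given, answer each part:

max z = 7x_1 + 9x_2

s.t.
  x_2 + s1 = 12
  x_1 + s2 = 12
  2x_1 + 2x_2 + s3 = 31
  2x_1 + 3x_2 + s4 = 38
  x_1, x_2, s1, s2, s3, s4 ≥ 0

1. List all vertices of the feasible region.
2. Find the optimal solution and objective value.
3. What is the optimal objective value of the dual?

1. (0, 0), (12, 0), (12, 3.5), (8.5, 7), (1, 12), (0, 12)
2. x_1 = 8.5, x_2 = 7, z = 122.5
3. 122.5 (by strong duality, equal to the primal optimum)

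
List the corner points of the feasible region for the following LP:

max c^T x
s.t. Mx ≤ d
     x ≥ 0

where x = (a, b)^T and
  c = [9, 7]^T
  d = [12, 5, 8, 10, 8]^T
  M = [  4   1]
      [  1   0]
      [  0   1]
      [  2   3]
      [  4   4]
Each vertex is the intersection of two constraint boundaries that also satisfies all remaining constraints:
  a = 0 and b = 0 → (0, 0)
  4a + 4b = 8 and b = 0 → (2, 0)
  4a + 4b = 8 and a = 0 → (0, 2)

Vertices: (0, 0), (2, 0), (0, 2)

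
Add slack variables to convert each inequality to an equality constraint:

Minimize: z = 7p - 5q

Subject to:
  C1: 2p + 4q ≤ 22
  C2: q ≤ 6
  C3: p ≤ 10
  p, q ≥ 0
min z = 7p - 5q

s.t.
  2p + 4q + s1 = 22
  q + s2 = 6
  p + s3 = 10
  p, q, s1, s2, s3 ≥ 0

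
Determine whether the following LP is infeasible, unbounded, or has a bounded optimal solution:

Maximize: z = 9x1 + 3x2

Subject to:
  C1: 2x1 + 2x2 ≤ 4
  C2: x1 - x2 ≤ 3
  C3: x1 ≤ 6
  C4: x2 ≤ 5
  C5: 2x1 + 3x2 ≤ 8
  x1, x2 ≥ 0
The point (2, 0) satisfies every constraint, so the LP is feasible; the constraints give x1 ≤ 6 and x2 ≤ 5, which with x1, x2 ≥ 0 keep the feasible region inside a bounded box. A feasible, bounded LP attains a finite optimum at a vertex.

The LP has an optimal solution: (2, 0) with z = 18.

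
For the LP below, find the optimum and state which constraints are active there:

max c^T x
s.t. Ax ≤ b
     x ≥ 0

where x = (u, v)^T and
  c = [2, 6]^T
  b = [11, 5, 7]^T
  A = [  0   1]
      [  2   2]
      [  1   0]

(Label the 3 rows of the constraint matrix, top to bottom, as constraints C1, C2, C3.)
Optimal: u = 0, v = 2.5
Slack at optimum:
  C1: slack = 8.5
  C2: slack = 0 (binding)
  C3: slack = 7
  u ≥ 0: u = 0 (binding)
  v ≥ 0: v = 2.5
Binding constraints: C2, u ≥ 0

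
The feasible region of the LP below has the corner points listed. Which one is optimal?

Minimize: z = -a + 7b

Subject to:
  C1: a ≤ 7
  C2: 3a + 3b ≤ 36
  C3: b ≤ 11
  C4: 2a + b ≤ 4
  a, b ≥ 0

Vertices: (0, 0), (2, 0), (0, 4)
(2, 0) with z = -2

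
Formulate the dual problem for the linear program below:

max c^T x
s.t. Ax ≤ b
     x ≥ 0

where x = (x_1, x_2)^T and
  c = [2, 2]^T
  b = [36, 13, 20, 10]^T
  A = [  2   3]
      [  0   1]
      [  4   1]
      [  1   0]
Minimize: z = 36y1 + 13y2 + 20y3 + 10y4

Subject to:
  C1: -2y1 - 4y3 - y4 ≤ -2
  C2: -3y1 - y2 - y3 ≤ -2
  y1, y2, y3, y4 ≥ 0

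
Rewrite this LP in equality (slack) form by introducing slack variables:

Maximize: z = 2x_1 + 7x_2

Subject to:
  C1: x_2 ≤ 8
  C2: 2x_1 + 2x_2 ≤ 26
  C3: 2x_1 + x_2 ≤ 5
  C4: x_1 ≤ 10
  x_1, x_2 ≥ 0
max z = 2x_1 + 7x_2

s.t.
  x_2 + s1 = 8
  2x_1 + 2x_2 + s2 = 26
  2x_1 + x_2 + s3 = 5
  x_1 + s4 = 10
  x_1, x_2, s1, s2, s3, s4 ≥ 0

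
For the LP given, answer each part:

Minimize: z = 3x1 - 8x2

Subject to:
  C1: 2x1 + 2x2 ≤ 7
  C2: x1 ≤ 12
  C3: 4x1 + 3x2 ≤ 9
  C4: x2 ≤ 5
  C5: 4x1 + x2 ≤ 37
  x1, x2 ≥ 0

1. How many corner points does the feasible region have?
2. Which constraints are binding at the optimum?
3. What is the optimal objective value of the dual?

1. 3
2. C3, x1 ≥ 0
3. -24 (by strong duality, equal to the primal optimum)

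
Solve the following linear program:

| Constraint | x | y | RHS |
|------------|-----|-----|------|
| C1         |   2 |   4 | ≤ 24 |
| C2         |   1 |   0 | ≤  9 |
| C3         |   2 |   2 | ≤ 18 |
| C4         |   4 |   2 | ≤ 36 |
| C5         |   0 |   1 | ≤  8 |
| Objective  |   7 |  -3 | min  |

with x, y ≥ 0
x = 0, y = 6, z = -18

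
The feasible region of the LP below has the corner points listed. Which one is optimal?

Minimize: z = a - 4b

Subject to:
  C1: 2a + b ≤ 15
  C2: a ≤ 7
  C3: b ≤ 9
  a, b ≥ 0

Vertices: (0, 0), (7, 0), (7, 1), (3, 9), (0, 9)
Evaluating z = a - 4b at each vertex:
  (0, 0): z = 0
  (7, 0): z = 7
  (7, 1): z = 3
  (3, 9): z = -33
  (0, 9): z = -36

The smallest value is z = -36, attained at (0, 9).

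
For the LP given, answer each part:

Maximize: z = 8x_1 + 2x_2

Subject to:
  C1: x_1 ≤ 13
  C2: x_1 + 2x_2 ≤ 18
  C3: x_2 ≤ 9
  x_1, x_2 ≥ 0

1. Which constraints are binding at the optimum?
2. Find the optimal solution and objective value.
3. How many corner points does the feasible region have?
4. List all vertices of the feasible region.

1. C1, C2
2. x_1 = 13, x_2 = 2.5, z = 109
3. 4
4. (0, 0), (13, 0), (13, 2.5), (0, 9)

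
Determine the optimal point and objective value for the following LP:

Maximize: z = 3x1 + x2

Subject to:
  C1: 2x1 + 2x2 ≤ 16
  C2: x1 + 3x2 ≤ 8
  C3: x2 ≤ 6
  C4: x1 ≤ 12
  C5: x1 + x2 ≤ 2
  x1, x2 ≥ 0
Each vertex is the intersection of two constraint boundaries that also satisfies all remaining constraints:
  x1 = 0 and x2 = 0 → (0, 0)
  x1 + x2 = 2 and x2 = 0 → (2, 0)
  x1 + x2 = 2 and x1 = 0 → (0, 2)

Evaluating z = 3x1 + x2 at each vertex:
  (0, 0): z = 0
  (2, 0): z = 6
  (0, 2): z = 2

The maximum is at (2, 0) with z = 6.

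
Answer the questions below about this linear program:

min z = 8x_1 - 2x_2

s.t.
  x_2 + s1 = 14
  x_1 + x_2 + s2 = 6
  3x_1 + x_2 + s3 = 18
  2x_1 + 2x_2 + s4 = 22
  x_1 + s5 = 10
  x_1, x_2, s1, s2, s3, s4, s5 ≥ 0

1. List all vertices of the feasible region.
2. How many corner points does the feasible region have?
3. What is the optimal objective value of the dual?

1. (0, 0), (6, 0), (0, 6)
2. 3
3. -12 (by strong duality, equal to the primal optimum)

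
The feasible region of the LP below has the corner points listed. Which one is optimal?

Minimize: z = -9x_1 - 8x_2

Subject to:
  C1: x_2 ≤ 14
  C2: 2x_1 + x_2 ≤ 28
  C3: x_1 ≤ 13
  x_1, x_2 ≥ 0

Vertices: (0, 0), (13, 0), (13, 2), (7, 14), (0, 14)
Evaluating z = -9x_1 - 8x_2 at each vertex:
  (0, 0): z = 0
  (13, 0): z = -117
  (13, 2): z = -133
  (7, 14): z = -175
  (0, 14): z = -112

The smallest value is z = -175, attained at (7, 14).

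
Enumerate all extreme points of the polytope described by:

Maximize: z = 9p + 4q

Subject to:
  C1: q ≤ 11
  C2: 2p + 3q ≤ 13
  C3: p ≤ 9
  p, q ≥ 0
Each vertex is the intersection of two constraint boundaries that also satisfies all remaining constraints:
  p = 0 and q = 0 → (0, 0)
  2p + 3q = 13 and q = 0 → (6.5, 0)
  2p + 3q = 13 and p = 0 → (0, 4.333)

Vertices: (0, 0), (6.5, 0), (0, 4.333)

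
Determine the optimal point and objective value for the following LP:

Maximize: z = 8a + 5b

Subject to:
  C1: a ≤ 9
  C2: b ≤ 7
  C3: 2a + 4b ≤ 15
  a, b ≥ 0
Each vertex is the intersection of two constraint boundaries that also satisfies all remaining constraints:
  a = 0 and b = 0 → (0, 0)
  2a + 4b = 15 and b = 0 → (7.5, 0)
  2a + 4b = 15 and a = 0 → (0, 3.75)

Evaluating z = 8a + 5b at each vertex:
  (0, 0): z = 0
  (7.5, 0): z = 60
  (0, 3.75): z = 18.75

The maximum is at (7.5, 0) with z = 60.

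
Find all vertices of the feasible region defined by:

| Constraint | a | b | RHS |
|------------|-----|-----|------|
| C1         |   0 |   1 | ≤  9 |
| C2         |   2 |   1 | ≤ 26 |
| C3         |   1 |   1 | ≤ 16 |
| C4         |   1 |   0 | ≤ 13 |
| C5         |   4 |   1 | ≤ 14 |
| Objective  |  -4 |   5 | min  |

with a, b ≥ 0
Each vertex is the intersection of two constraint boundaries that also satisfies all remaining constraints:
  a = 0 and b = 0 → (0, 0)
  4a + b = 14 and b = 0 → (3.5, 0)
  b = 9 and 4a + b = 14 → (1.25, 9)
  b = 9 and a = 0 → (0, 9)

Vertices: (0, 0), (3.5, 0), (1.25, 9), (0, 9)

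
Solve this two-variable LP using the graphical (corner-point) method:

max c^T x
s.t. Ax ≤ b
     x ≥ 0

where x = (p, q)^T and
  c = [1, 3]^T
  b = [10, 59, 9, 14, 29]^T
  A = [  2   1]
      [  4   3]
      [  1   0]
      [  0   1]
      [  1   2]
Each vertex is the intersection of two constraint boundaries that also satisfies all remaining constraints:
  p = 0 and q = 0 → (0, 0)
  2p + q = 10 and q = 0 → (5, 0)
  2p + q = 10 and p = 0 → (0, 10)

Evaluating z = p + 3q at each vertex:
  (0, 0): z = 0
  (5, 0): z = 5
  (0, 10): z = 30

The maximum is at (0, 10) with z = 30.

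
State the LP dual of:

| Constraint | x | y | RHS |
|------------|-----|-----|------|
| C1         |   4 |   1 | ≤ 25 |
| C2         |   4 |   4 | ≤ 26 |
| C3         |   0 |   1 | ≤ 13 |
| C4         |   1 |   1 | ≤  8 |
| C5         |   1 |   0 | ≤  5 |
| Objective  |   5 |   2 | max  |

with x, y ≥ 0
Minimize: z = 25y1 + 26y2 + 13y3 + 8y4 + 5y5

Subject to:
  C1: -4y1 - 4y2 - y4 - y5 ≤ -5
  C2: -y1 - 4y2 - y3 - y4 ≤ -2
  y1, y2, y3, y4, y5 ≥ 0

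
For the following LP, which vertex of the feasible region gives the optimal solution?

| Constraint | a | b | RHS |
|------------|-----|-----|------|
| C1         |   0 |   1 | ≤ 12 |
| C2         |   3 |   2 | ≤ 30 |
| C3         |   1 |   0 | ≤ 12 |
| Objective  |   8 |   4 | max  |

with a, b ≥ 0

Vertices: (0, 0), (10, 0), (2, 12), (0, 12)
Evaluating z = 8a + 4b at each vertex:
  (0, 0): z = 0
  (10, 0): z = 80
  (2, 12): z = 64
  (0, 12): z = 48

The largest value is z = 80, attained at (10, 0).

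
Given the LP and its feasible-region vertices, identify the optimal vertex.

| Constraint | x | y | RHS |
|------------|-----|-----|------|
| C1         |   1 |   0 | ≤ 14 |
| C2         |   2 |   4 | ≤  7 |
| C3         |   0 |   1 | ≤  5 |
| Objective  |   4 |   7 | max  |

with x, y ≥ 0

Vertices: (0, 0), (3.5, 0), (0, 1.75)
(3.5, 0) with z = 14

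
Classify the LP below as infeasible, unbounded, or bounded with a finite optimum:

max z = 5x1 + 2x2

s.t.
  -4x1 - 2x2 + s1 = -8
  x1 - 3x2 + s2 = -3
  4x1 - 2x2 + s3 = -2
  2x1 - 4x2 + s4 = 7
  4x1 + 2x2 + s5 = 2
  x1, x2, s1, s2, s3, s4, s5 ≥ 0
The row 4x1 + 2x2 + s5 = 2 with s5 ≥ 0 requires 4x1 + 2x2 ≤ 2, while the row -4x1 - 2x2 + s1 = -8 with s1 ≥ 0 is equivalent to 4x1 + 2x2 ≥ 8. Together they would need 8 ≤ 4x1 + 2x2 ≤ 2, which is impossible since 8 > 2. No point satisfies all constraints.

The feasible region is empty; the LP is infeasible.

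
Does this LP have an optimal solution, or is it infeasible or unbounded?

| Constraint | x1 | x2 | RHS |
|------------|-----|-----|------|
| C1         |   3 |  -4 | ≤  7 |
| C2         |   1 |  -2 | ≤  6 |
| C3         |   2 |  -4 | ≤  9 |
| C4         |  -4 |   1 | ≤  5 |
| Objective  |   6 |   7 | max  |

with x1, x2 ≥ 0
Feasible point: (0, 0) satisfies every constraint, so the LP is feasible.
Direction d = (1, 1): for each constraint row a, a·d ≤ 0 —
  (3)(1) + (-4)(1) = -1 ≤ 0
  (1)(1) + (-2)(1) = -1 ≤ 0
  (2)(1) + (-4)(1) = -2 ≤ 0
  (-4)(1) + (1)(1) = -3 ≤ 0
and d ≥ 0, so (0, 0) + t·d stays feasible for every t ≥ 0. Along this ray z = 6x1 + 7x2 changes by 13 per unit t, so z → +∞.

Unbounded — the objective can increase without bound over the feasible region.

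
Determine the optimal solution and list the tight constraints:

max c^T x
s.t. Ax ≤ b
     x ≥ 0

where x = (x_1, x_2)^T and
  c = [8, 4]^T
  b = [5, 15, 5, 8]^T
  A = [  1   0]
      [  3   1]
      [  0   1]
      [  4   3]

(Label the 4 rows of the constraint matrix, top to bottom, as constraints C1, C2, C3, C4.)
Optimal: x_1 = 2, x_2 = 0
Slack at optimum:
  C1: slack = 3
  C2: slack = 9
  C3: slack = 5
  C4: slack = 0 (binding)
  x_1 ≥ 0: x_1 = 2
  x_2 ≥ 0: x_2 = 0 (binding)
Binding constraints: C4, x_2 ≥ 0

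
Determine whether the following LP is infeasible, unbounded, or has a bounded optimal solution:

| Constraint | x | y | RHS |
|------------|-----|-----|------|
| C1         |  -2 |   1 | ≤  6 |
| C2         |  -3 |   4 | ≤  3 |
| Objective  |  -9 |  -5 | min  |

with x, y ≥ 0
Feasible point: (0, 0) satisfies every constraint, so the LP is feasible.
Direction d = (1, 0): for each constraint row a, a·d ≤ 0 —
  (-2)(1) + (1)(0) = -2 ≤ 0
  (-3)(1) + (4)(0) = -3 ≤ 0
and d ≥ 0, so (0, 0) + t·d stays feasible for every t ≥ 0. Along this ray z = -9x - 5y changes by -9 per unit t, so z → −∞.

Unbounded: there is a feasible ray along which z → −∞.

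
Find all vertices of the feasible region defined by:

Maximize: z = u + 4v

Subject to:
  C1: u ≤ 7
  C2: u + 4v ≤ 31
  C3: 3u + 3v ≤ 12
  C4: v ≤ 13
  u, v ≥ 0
Each vertex is the intersection of two constraint boundaries that also satisfies all remaining constraints:
  u = 0 and v = 0 → (0, 0)
  3u + 3v = 12 and v = 0 → (4, 0)
  3u + 3v = 12 and u = 0 → (0, 4)

Vertices: (0, 0), (4, 0), (0, 4)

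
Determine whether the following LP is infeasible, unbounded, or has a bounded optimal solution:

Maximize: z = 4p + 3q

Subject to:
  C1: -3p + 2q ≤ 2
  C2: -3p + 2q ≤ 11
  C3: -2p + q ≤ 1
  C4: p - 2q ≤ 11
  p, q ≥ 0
Feasible point: (0, 0) satisfies every constraint, so the LP is feasible.
Direction d = (1, 1): for each constraint row a, a·d ≤ 0 —
  (-3)(1) + (2)(1) = -1 ≤ 0
  (-3)(1) + (2)(1) = -1 ≤ 0
  (-2)(1) + (1)(1) = -1 ≤ 0
  (1)(1) + (-2)(1) = -1 ≤ 0
and d ≥ 0, so (0, 0) + t·d stays feasible for every t ≥ 0. Along this ray z = 4p + 3q changes by 7 per unit t, so z → +∞.

The LP is unbounded; z can be made arbitrarily large.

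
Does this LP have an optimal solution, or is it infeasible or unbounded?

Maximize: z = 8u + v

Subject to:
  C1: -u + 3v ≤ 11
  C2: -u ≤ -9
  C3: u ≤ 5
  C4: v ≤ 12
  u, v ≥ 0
C3 requires u ≤ 5, while C2 (-u ≤ -9) is equivalent to u ≥ 9. Together they would need 9 ≤ u ≤ 5, which is impossible since 9 > 5. No point satisfies all constraints.

Infeasible: no point satisfies all constraints simultaneously.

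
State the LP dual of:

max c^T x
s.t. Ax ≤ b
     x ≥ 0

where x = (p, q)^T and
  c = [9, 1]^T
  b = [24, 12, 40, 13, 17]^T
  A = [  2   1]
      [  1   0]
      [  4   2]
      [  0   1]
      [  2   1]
Minimize: z = 24y1 + 12y2 + 40y3 + 13y4 + 17y5

Subject to:
  C1: -2y1 - y2 - 4y3 - 2y5 ≤ -9
  C2: -y1 - 2y3 - y4 - y5 ≤ -1
  y1, y2, y3, y4, y5 ≥ 0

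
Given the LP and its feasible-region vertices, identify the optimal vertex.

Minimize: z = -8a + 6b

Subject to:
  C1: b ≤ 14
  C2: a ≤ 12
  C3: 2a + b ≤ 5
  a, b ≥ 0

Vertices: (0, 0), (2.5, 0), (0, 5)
(2.5, 0) with z = -20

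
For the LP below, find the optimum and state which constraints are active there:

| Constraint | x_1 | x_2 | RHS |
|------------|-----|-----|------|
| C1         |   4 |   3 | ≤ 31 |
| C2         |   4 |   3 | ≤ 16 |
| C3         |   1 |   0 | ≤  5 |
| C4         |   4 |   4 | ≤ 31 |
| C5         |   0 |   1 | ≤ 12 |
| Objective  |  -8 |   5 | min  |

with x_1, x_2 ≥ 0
Optimal: x_1 = 4, x_2 = 0
Slack at optimum:
  C1: slack = 15
  C2: slack = 0 (binding)
  C3: slack = 1
  C4: slack = 15
  C5: slack = 12
  x_1 ≥ 0: x_1 = 4
  x_2 ≥ 0: x_2 = 0 (binding)
Binding constraints: C2, x_2 ≥ 0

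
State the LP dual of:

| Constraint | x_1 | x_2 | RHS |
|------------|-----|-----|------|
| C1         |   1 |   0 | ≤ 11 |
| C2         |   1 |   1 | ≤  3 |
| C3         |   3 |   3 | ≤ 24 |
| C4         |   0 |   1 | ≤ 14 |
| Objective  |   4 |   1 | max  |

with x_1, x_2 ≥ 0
Minimize: z = 11y1 + 3y2 + 24y3 + 14y4

Subject to:
  C1: -y1 - y2 - 3y3 ≤ -4
  C2: -y2 - 3y3 - y4 ≤ -1
  y1, y2, y3, y4 ≥ 0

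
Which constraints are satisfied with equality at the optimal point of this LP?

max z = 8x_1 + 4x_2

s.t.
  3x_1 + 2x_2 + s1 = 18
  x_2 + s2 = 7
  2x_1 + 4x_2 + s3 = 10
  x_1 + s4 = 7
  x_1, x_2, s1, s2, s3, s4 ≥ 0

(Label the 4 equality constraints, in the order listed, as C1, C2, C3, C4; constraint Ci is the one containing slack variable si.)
Optimal: x_1 = 5, x_2 = 0
Slack at optimum:
  C1: slack = 3
  C2: slack = 7
  C3: slack = 0 (binding)
  C4: slack = 2
  x_1 ≥ 0: x_1 = 5
  x_2 ≥ 0: x_2 = 0 (binding)
Binding constraints: C3, x_2 ≥ 0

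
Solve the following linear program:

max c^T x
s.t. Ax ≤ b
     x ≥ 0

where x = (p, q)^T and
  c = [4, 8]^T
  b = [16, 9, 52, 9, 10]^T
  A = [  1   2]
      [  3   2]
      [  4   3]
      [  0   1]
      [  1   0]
Each vertex is the intersection of two constraint boundaries that also satisfies all remaining constraints:
  p = 0 and q = 0 → (0, 0)
  3p + 2q = 9 and q = 0 → (3, 0)
  3p + 2q = 9 and p = 0 → (0, 4.5)

Evaluating z = 4p + 8q at each vertex:
  (0, 0): z = 0
  (3, 0): z = 12
  (0, 4.5): z = 36

The maximum is at (0, 4.5) with z = 36.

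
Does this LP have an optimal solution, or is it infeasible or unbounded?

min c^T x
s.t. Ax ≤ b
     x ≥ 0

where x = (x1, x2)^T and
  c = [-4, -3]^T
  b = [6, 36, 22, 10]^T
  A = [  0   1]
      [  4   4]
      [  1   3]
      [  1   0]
The point (9, 0) satisfies every constraint, so the LP is feasible; the constraints give x1 ≤ 10 and x2 ≤ 6, which with x1, x2 ≥ 0 keep the feasible region inside a bounded box. A feasible, bounded LP attains a finite optimum at a vertex.

Evaluating z = -4x1 - 3x2 at each vertex:
  (0, 0): z = 0
  (9, 0): z = -36
  (3, 6): z = -30
  (0, 6): z = -18

The LP has an optimal solution: (9, 0) with z = -36.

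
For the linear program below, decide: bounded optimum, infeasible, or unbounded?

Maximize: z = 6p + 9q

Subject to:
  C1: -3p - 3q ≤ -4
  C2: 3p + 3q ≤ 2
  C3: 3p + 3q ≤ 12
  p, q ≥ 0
C2 requires 3p + 3q ≤ 2, while C1 (-3p - 3q ≤ -4) is equivalent to 3p + 3q ≥ 4. Together they would need 4 ≤ 3p + 3q ≤ 2, which is impossible since 4 > 2. No point satisfies all constraints.

Infeasible — the constraint set is empty.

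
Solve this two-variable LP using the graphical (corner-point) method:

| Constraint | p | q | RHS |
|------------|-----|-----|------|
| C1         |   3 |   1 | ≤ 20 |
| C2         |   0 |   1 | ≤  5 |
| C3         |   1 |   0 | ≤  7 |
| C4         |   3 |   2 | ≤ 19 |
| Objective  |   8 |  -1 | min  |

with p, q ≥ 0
p = 0, q = 5, z = -5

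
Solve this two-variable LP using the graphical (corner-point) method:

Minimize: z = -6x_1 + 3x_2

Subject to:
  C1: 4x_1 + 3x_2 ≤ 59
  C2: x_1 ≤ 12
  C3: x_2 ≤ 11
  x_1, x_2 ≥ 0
Each vertex is the intersection of two constraint boundaries that also satisfies all remaining constraints:
  x_1 = 0 and x_2 = 0 → (0, 0)
  x_1 = 12 and x_2 = 0 → (12, 0)
  4x_1 + 3x_2 = 59 and x_1 = 12 → (12, 3.667)
  4x_1 + 3x_2 = 59 and x_2 = 11 → (6.5, 11)
  x_2 = 11 and x_1 = 0 → (0, 11)

Evaluating z = -6x_1 + 3x_2 at each vertex:
  (0, 0): z = 0
  (12, 0): z = -72
  (12, 3.667): z = -61
  (6.5, 11): z = -6
  (0, 11): z = 33

The minimum is at (12, 0) with z = -72.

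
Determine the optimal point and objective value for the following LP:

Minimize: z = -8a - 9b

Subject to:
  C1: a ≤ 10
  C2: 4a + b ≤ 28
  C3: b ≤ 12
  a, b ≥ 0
Each vertex is the intersection of two constraint boundaries that also satisfies all remaining constraints:
  a = 0 and b = 0 → (0, 0)
  4a + b = 28 and b = 0 → (7, 0)
  4a + b = 28 and b = 12 → (4, 12)
  b = 12 and a = 0 → (0, 12)

Evaluating z = -8a - 9b at each vertex:
  (0, 0): z = 0
  (7, 0): z = -56
  (4, 12): z = -140
  (0, 12): z = -108

The minimum is at (4, 12) with z = -140.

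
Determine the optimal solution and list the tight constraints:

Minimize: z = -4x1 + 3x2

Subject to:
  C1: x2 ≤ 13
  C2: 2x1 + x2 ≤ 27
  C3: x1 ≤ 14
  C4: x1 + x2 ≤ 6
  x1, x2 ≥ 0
Optimal: x1 = 6, x2 = 0
Slack at optimum:
  C1: slack = 13
  C2: slack = 15
  C3: slack = 8
  C4: slack = 0 (binding)
  x1 ≥ 0: x1 = 6
  x2 ≥ 0: x2 = 0 (binding)
Binding constraints: C4, x2 ≥ 0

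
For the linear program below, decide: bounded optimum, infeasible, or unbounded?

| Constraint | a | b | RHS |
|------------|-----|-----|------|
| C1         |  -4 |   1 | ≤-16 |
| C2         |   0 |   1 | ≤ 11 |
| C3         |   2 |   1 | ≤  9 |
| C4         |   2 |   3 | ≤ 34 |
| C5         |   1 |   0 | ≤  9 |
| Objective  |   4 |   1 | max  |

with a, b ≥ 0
The point (4.5, 0) satisfies every constraint, so the LP is feasible; the constraints give a ≤ 9 and b ≤ 11, which with a, b ≥ 0 keep the feasible region inside a bounded box. A feasible, bounded LP attains a finite optimum at a vertex.

Evaluating z = 4a + b at each vertex:
  (4, 0): z = 16
  (4.5, 0): z = 18
  (4.167, 0.6667): z = 17.33

The LP has an optimal solution: (4.5, 0) with z = 18.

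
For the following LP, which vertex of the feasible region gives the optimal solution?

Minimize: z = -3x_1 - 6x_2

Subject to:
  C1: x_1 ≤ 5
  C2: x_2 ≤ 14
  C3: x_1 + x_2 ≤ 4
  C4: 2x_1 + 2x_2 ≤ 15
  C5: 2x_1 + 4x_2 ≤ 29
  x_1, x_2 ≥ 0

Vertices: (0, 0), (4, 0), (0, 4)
Evaluating z = -3x_1 - 6x_2 at each vertex:
  (0, 0): z = 0
  (4, 0): z = -12
  (0, 4): z = -24

The smallest value is z = -24, attained at (0, 4).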